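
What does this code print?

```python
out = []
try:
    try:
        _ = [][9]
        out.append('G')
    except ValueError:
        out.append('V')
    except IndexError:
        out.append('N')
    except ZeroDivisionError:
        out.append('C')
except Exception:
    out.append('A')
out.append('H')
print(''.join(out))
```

Execution trace: 'N' (inner except IndexError) → 'H' (after the try/except). Output: NH

Answer: NH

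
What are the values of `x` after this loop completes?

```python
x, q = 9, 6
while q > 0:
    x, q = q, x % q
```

GCD of 9 and 6
`x` takes the values: 9 → 6 → 3

Answer: 3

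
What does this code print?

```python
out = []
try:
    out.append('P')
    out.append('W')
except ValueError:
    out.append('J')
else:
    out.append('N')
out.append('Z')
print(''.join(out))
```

Execution trace: 'P' (try body) → 'W' (try body, no exception) → 'N' (else) → 'Z' (after the try/except). Output: PWNZ

Answer: PWNZ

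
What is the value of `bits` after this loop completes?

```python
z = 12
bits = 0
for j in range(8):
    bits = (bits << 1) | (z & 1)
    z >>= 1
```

Reverse lowest 8 bits of 12
`bits` takes the values: 0 → 1 → 3 → 6 → 12 → 24 → 48

Answer: 48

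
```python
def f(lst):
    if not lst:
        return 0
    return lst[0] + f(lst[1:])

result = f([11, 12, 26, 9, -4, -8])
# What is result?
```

11 + 12 + 26 + 9 + (-4) + (-8) + 0 = 46

Answer: 46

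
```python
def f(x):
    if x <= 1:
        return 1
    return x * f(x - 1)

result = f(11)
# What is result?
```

f(11) = 11 * 10 * 9 * 8 * 7 * 6 * 5 * 4 * 3 * 2 * 1 = 39916800

Answer: 39916800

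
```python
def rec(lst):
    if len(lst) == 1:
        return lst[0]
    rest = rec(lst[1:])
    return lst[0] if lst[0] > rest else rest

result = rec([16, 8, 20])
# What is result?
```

Recursive max over [16, 8, 20] = 20

Answer: 20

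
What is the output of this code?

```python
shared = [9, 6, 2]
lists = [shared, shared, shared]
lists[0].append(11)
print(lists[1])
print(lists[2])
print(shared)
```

Key concept: list of same reference.
Step by step:
`shared = [9, 6, 2]` → shared = [9, 6, 2]
`lists = [shared, shared, shared]` → lists = [[9, 6, 2], [9, 6, 2], [9, 6, 2]]
`lists[0].append(11)` → shared = [9, 6, 2, 11]; lists = [[9, 6, 2, 11], [9, 6, 2, 11], [9, 6, 2, 11]]
`print(lists[1])` → prints [9, 6, 2, 11]
`print(lists[2])` → prints [9, 6, 2, 11]
`print(shared)` → prints [9, 6, 2, 11]

Answer:
[9, 6, 2, 11]
[9, 6, 2, 11]
[9, 6, 2, 11]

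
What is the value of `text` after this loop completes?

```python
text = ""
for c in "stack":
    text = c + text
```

Reverse 'stack'
`text` takes the values: "" → "s" → "ts" → "ats" → "cats" → "kcats"

Answer: "kcats"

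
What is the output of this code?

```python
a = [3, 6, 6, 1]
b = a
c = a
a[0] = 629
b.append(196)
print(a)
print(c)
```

Key concept: multiple aliases.
Step by step:
`a = [3, 6, 6, 1]` → a = [3, 6, 6, 1]
`b = a` → b = [3, 6, 6, 1] (same object as a)
`c = a` → c = [3, 6, 6, 1] (same object as a, b)
`a[0] = 629` → a = [629, 6, 6, 1] (same object as b, c); b = [629, 6, 6, 1] (same object as a, c); c = [629, 6, 6, 1] (same object as a, b)
`b.append(196)` → a = [629, 6, 6, 1, 196] (same object as b, c); b = [629, 6, 6, 1, 196] (same object as a, c); c = [629, 6, 6, 1, 196] (same object as a, b)
`print(a)` → prints [629, 6, 6, 1, 196]
`print(c)` → prints [629, 6, 6, 1, 196]

Answer:
[629, 6, 6, 1, 196]
[629, 6, 6, 1, 196]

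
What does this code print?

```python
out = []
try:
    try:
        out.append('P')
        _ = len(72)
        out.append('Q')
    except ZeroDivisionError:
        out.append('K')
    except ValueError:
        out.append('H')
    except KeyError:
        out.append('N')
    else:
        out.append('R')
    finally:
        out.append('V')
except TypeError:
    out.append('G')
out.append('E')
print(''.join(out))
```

Execution trace: 'P' (try body) → 'V' (finally) → 'G' (outer except TypeError) → 'E' (after the try/except). Output: PVGE

Answer: PVGE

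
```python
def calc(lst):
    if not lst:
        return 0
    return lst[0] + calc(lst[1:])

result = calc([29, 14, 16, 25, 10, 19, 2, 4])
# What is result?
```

29 + 14 + 16 + 25 + 10 + 19 + 2 + 4 + 0 = 119

Answer: 119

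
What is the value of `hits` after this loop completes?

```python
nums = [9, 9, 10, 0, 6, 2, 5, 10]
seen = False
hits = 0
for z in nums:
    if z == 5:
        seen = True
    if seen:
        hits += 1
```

Count elements after first 5 in [9, 9, 10, 0, 6, 2, 5, 10]
`hits` takes the values: 0 → 1 → 2

Answer: 2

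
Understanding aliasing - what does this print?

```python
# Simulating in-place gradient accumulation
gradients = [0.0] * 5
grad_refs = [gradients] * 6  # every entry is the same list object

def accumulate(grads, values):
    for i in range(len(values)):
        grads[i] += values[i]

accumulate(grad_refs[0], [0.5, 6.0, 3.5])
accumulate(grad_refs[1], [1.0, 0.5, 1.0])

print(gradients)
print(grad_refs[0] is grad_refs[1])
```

Key concept: gradient accumulation aliasing.
Step by step:
`gradients = [0.0] * 5` → gradients = [0.0, 0.0, 0.0, 0.0, 0.0]
`grad_refs = [gradients] * 6` → grad_refs = [[0.0, 0.0, 0.0, 0.0, 0.0], [0.0, 0.0, 0.0, 0.0, 0.0], [0.0, 0.0, 0.0, 0.0, 0.0], [0.0, 0.0, 0.0, 0.0, 0.0], [0.0, 0.0, 0.0, 0.0, 0.0], [0.0, 0.0, 0.0, 0.0, 0.0]]
`accumulate(grad_refs[0], [0.5, 6.0, 3.5])` → gradients = [0.5, 6.0, 3.5, 0.0, 0.0]; grad_refs = [[0.5, 6.0, 3.5, 0.0, 0.0], [0.5, 6.0, 3.5, 0.0, 0.0], [0.5, 6.0, 3.5, 0.0, 0.0], [0.5, 6.0, 3.5, 0.0, 0.0], [0.5, 6.0, 3.5, 0.0, 0.0], [0.5, 6.0, 3.5, 0.0, 0.0]]
`accumulate(grad_refs[1], [1.0, 0.5, 1.0])` → gradients = [1.5, 6.5, 4.5, 0.0, 0.0]; grad_refs = [[1.5, 6.5, 4.5, 0.0, 0.0], [1.5, 6.5, 4.5, 0.0, 0.0], [1.5, 6.5, 4.5, 0.0, 0.0], [1.5, 6.5, 4.5, 0.0, 0.0], [1.5, 6.5, 4.5, 0.0, 0.0], [1.5, 6.5, 4.5, 0.0, 0.0]]
`print(gradients)` → prints [1.5, 6.5, 4.5, 0.0, 0.0]
`print(grad_refs[0] is grad_refs[1])` → prints True

Answer:
[1.5, 6.5, 4.5, 0.0, 0.0]
True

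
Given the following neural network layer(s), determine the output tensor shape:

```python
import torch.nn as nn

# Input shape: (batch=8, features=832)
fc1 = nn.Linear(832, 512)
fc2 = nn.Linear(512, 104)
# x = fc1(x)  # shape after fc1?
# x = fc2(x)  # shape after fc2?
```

Input: (8, 832) -> after fc1: (8, 512) -> Output: (8, 104)

Answer: (8, 104)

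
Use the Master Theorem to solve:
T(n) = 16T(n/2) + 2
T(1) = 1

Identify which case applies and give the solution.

a=16, b=2, f(n)=2. log_2(16) = 4. Since c=0 < 4, Case 1 applies: T(n) = Θ(n^log_b(a)) = O(n^4).

Answer: O(n^4) - Case 1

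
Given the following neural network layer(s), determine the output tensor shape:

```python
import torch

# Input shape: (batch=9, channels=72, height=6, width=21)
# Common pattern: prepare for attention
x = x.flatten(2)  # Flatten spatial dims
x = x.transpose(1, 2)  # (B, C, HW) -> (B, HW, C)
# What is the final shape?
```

Input: (9, 72, 6, 21) -> after flatten(2): (9, 72, 126) -> Output: (9, 126, 72)

Answer: (9, 126, 72)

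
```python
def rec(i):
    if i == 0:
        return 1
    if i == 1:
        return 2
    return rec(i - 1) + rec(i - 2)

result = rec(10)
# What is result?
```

Build up from base cases: rec(0)=1, rec(1)=2, rec(2)=3, rec(3)=5, rec(4)=8, rec(5)=13, rec(6)=21, ..., rec(10)=144

Answer: 144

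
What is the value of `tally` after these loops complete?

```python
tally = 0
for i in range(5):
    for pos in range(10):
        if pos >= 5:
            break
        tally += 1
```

Inner breaks at 5, outer runs 5 times
`tally` takes the values: 0 → 1 → 2 → 3 → 4 → 5 → 6 → 7 → 8 → 9 → 10 → 11 → 12 → 13 → 14 → 15 → 16 → 17 → 18 → 19 → 20 → 21 → 22 → 23 → 24 → 25

Answer: 25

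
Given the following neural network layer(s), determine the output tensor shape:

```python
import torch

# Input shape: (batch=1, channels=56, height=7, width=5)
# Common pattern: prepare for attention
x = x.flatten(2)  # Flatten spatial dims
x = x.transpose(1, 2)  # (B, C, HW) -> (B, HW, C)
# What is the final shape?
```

Input: (1, 56, 7, 5) -> after flatten(2): (1, 56, 35) -> Output: (1, 35, 56)

Answer: (1, 35, 56)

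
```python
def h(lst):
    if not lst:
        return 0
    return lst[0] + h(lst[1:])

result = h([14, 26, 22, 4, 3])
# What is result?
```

14 + 26 + 22 + 4 + 3 + 0 = 69

Answer: 69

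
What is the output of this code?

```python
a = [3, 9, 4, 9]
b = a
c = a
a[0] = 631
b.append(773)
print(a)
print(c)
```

Key concept: multiple aliases.
Step by step:
`a = [3, 9, 4, 9]` → a = [3, 9, 4, 9]
`b = a` → b = [3, 9, 4, 9] (same object as a)
`c = a` → c = [3, 9, 4, 9] (same object as a, b)
`a[0] = 631` → a = [631, 9, 4, 9] (same object as b, c); b = [631, 9, 4, 9] (same object as a, c); c = [631, 9, 4, 9] (same object as a, b)
`b.append(773)` → a = [631, 9, 4, 9, 773] (same object as b, c); b = [631, 9, 4, 9, 773] (same object as a, c); c = [631, 9, 4, 9, 773] (same object as a, b)
`print(a)` → prints [631, 9, 4, 9, 773]
`print(c)` → prints [631, 9, 4, 9, 773]

Answer:
[631, 9, 4, 9, 773]
[631, 9, 4, 9, 773]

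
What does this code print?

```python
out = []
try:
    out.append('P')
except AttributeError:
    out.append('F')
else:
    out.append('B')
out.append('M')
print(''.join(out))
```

Execution trace: 'P' (try body, no exception) → 'B' (else) → 'M' (after the try/except). Output: PBM

Answer: PBM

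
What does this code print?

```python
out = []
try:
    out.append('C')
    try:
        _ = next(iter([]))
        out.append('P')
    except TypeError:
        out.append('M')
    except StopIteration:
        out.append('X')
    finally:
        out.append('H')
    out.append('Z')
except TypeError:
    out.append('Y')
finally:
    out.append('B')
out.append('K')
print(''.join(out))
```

Execution trace: 'C' (try body) → 'X' (inner except StopIteration) → 'H' (inner finally) → 'Z' (try body, no exception) → 'B' (finally) → 'K' (after the try/except). Output: CXHZBK

Answer: CXHZBK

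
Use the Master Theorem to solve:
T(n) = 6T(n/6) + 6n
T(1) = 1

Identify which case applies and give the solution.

a=6, b=6, f(n)=6n. log_6(6) = 1. Since c=1 = 1, Case 2 applies: T(n) = Θ(n^log_b(a) · log n) = O(n log n).

Answer: O(n log n) - Case 2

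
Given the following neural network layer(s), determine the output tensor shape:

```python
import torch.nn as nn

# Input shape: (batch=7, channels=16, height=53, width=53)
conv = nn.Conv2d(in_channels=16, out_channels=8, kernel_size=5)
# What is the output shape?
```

Input: (7, 16, 53, 53) -> Output: (7, 8, 49, 49)

Answer: (7, 8, 49, 49)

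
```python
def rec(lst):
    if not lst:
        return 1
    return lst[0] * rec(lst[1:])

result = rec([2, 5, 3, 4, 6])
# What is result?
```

Product over [2, 5, 3, 4, 6] = 2 * 5 * 3 * 4 * 6 = 720

Answer: 720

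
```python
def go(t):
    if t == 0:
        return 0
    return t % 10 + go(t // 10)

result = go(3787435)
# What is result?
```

Sum of digits of 3787435: 5 + 3 + 4 + 7 + 8 + 7 + 3 = 37

Answer: 37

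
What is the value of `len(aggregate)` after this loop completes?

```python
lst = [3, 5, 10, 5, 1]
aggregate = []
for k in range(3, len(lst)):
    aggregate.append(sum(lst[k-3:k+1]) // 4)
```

Number of 4-element averages
`aggregate` takes the values: [] → [5] → [5, 5]
So `len(aggregate)` = 2

Answer: 2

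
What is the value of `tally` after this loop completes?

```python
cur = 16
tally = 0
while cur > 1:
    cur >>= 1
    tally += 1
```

Count right shifts until 1
`tally` takes the values: 0 → 1 → 2 → 3 → 4

Answer: 4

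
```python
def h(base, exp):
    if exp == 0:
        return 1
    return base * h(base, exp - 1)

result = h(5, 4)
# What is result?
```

h(5, 4) = 5 * 5 * 5 * 5 = 625

Answer: 625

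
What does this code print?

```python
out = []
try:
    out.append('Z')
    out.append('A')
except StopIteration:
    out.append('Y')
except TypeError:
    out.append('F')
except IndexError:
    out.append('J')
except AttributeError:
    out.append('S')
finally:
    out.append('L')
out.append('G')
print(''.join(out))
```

Execution trace: 'Z' (try body) → 'A' (try body, no exception) → 'L' (finally) → 'G' (after the try/except). Output: ZALG

Answer: ZALG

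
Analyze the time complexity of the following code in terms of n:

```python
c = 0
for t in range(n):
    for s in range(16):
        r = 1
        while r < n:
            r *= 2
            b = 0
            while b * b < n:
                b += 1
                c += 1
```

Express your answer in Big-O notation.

Each loop level contributes: n × 1 × log n × √n. Multiplying the contributions gives O(n√n log n).

Answer: O(n√n log n)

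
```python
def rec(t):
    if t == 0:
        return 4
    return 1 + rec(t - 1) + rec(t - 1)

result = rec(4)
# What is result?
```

rec(t) = 1 + 2·rec(t-1), rec(0)=4. Closed form: (4+1)·2^4 - 1 = 79.

Answer: 79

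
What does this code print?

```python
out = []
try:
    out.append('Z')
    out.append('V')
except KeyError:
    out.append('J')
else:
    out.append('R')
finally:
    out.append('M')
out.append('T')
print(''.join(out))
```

Execution trace: 'Z' (try body) → 'V' (try body, no exception) → 'R' (else) → 'M' (finally) → 'T' (after the try/except). Output: ZVRMT

Answer: ZVRMT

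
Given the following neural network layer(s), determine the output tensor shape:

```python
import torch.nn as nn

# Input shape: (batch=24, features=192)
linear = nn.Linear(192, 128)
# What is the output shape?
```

Input: (24, 192) -> Output: (24, 128)

Answer: (24, 128)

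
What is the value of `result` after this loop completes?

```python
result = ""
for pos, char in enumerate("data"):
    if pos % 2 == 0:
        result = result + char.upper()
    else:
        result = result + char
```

Uppercase even positions in 'data'
`result` takes the values: "" → "D" → "Da" → "DaT" → "DaTa"

Answer: "DaTa"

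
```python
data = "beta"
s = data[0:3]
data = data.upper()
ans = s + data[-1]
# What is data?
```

Trace:
`data = "beta"` → data = 'beta'
`s = data[0:3]` → s = 'bet'
`data = data.upper()` → data = 'BETA'
`ans = s + data[-1]` → ans = 'betA'
So data = 'BETA'

Answer: 'BETA'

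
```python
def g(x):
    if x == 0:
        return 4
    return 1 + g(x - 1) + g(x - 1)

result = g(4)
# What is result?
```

g(x) = 1 + 2·g(x-1), g(0)=4. Closed form: (4+1)·2^4 - 1 = 79.

Answer: 79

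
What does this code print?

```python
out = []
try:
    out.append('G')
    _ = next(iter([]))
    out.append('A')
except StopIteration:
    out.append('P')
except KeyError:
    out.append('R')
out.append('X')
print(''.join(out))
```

Execution trace: 'G' (try body) → 'P' (except StopIteration) → 'X' (after the try/except). Output: GPX

Answer: GPX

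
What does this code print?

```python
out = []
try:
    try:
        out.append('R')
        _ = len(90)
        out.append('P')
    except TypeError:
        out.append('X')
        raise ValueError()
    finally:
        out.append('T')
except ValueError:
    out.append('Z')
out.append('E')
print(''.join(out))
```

Execution trace: 'R' (inner try body) → 'X' (inner except TypeError) → 'T' (inner finally) → 'Z' (outer except ValueError) → 'E' (after the try/except). Output: RXTZE

Answer: RXTZE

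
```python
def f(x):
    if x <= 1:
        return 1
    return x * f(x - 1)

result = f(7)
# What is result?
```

f(7) = 7 * 6 * 5 * 4 * 3 * 2 * 1 = 5040

Answer: 5040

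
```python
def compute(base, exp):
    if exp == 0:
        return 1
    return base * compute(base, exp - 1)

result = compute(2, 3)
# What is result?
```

compute(2, 3) = 2 * 2 * 2 = 8

Answer: 8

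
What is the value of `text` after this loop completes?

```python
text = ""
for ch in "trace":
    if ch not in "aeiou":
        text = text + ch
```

Remove vowels from 'trace'
`text` takes the values: "" → "t" → "tr" → "trc"

Answer: "trc"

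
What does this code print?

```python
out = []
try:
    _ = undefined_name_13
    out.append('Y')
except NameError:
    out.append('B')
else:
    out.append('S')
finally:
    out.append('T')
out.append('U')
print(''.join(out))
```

Execution trace: 'B' (except NameError) → 'T' (finally) → 'U' (after the try/except). Output: BTU

Answer: BTU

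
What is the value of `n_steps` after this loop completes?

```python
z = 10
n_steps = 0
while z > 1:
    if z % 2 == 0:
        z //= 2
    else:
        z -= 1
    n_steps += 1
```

Steps to reduce 10 to 1
`n_steps` takes the values: 0 → 1 → 2 → 3 → 4

Answer: 4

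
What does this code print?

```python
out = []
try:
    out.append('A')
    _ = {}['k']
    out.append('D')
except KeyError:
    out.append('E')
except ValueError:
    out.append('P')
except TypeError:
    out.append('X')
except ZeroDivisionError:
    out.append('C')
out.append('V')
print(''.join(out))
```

Execution trace: 'A' (try body) → 'E' (except KeyError) → 'V' (after the try/except). Output: AEV

Answer: AEV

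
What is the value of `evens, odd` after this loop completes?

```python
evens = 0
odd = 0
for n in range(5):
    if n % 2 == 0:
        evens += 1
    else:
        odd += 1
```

Count evens and odds in range(5)
`evens, odd` takes the values: (0, 0) → (1, 0) → (1, 1) → (2, 1) → (2, 2) → (3, 2)

Answer: 3, 2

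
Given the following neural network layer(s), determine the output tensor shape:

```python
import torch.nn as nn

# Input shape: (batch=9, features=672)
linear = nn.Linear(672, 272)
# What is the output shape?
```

Input: (9, 672) -> Output: (9, 272)

Answer: (9, 272)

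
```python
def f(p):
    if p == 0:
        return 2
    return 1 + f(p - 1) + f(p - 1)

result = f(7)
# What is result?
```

f(p) = 1 + 2·f(p-1), f(0)=2. Closed form: (2+1)·2^7 - 1 = 383.

Answer: 383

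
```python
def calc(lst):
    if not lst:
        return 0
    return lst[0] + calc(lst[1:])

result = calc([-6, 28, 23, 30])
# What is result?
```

(-6) + 28 + 23 + 30 + 0 = 75

Answer: 75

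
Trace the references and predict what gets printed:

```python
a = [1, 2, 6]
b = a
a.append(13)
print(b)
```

Key concept: basic list aliasing.
Step by step:
`a = [1, 2, 6]` → a = [1, 2, 6]
`b = a` → b = [1, 2, 6] (same object as a)
`a.append(13)` → a = [1, 2, 6, 13] (same object as b); b = [1, 2, 6, 13] (same object as a)
`print(b)` → prints [1, 2, 6, 13]

Answer: [1, 2, 6, 13]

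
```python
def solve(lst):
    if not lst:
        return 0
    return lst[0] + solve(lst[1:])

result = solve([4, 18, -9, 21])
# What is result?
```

4 + 18 + (-9) + 21 + 0 = 34

Answer: 34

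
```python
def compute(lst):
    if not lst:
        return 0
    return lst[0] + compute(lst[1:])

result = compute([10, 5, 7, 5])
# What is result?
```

10 + 5 + 7 + 5 + 0 = 27

Answer: 27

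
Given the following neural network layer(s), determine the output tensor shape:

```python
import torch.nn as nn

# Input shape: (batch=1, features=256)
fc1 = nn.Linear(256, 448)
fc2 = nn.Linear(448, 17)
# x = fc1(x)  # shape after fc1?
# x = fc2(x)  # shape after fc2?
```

Input: (1, 256) -> after fc1: (1, 448) -> Output: (1, 17)

Answer: (1, 17)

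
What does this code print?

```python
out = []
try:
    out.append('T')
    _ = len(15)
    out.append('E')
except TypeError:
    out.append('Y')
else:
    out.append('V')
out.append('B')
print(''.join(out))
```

Execution trace: 'T' (try body) → 'Y' (except TypeError) → 'B' (after the try/except). Output: TYB

Answer: TYB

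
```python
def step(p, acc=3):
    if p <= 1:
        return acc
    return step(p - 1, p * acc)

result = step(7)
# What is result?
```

Accumulator trace (n, acc): (7, 3) -> (6, 21) -> (5, 126) -> (4, 630) -> (3, 2520) -> (2, 7560) -> (1, 15120) -> return 15120

Answer: 15120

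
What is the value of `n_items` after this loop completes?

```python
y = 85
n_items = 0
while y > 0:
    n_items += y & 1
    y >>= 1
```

Count set bits in 85 (binary: 0b1010101)
`n_items` takes the values: 0 → 1 → 2 → 3 → 4

Answer: 4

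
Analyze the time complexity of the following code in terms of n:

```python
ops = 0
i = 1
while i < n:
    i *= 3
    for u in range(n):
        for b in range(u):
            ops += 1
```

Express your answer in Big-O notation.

Each loop level contributes: log n × n × n. Multiplying the contributions gives O(n^2 log n).

Answer: O(n^2 log n)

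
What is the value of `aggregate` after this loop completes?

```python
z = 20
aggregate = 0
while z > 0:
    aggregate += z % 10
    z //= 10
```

Sum digits of 20
`aggregate` takes the values: 0 → 2

Answer: 2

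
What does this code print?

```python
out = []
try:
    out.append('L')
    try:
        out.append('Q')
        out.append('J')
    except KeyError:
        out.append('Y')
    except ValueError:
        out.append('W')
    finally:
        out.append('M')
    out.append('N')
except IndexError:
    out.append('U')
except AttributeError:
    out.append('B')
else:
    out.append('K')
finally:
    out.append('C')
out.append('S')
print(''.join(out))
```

Execution trace: 'L' (try body) → 'Q' (inner try body) → 'J' (inner try body, no exception) → 'M' (inner finally) → 'N' (try body, no exception) → 'K' (else) → 'C' (finally) → 'S' (after the try/except). Output: LQJMNKCS

Answer: LQJMNKCS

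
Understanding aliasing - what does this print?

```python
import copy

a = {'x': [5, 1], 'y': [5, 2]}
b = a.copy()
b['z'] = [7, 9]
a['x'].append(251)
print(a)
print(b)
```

Key concept: shallow copy of dict with mutable values.
Step by step:
`a = {'x': [5, 1], 'y': [5, 2]}` → a = {'x': [5, 1], 'y': [5, 2]}
`b = a.copy()` → b = {'x': [5, 1], 'y': [5, 2]}
`b['z'] = [7, 9]` → b = {'x': [5, 1], 'y': [5, 2], 'z': [7, 9]}
`a['x'].append(251)` → a = {'x': [5, 1, 251], 'y': [5, 2]}; b = {'x': [5, 1, 251], 'y': [5, 2], 'z': [7, 9]}
`print(a)` → prints {'x': [5, 1, 251], 'y': [5, 2]}
`print(b)` → prints {'x': [5, 1, 251], 'y': [5, 2], 'z': [7, 9]}

Answer:
{'x': [5, 1, 251], 'y': [5, 2]}
{'x': [5, 1, 251], 'y': [5, 2], 'z': [7, 9]}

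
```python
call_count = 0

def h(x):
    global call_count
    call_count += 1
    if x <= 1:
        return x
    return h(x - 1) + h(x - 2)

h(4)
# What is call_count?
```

Calls(x) = 1 + Calls(x-1) + Calls(x-2); Calls(0)=Calls(1)=1. For x=4 this gives 9.

Answer: 9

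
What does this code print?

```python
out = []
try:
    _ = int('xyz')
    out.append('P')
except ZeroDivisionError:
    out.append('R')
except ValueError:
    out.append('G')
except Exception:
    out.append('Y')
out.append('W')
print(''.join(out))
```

Execution trace: 'G' (except ValueError) → 'W' (after the try/except). Output: GW

Answer: GW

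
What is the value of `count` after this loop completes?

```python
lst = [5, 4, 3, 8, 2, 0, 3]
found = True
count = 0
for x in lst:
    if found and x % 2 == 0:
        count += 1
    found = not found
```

Count even values at even positions
`count` takes the values: 0 → 1

Answer: 1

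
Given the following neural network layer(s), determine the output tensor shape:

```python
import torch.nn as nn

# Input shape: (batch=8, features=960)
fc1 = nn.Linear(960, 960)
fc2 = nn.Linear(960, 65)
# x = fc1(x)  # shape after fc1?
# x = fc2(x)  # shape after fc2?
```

Input: (8, 960) -> after fc1: (8, 960) -> Output: (8, 65)

Answer: (8, 65)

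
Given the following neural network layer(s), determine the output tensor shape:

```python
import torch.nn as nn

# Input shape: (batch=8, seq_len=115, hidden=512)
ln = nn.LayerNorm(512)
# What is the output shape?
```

Input: (8, 115, 512) -> Output: (8, 115, 512)

Answer: (8, 115, 512)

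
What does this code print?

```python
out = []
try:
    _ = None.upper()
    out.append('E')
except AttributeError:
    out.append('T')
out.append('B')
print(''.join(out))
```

Execution trace: 'T' (except AttributeError) → 'B' (after the try/except). Output: TB

Answer: TB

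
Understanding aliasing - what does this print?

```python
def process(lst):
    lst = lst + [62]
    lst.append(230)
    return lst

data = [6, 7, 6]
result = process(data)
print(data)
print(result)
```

Key concept: rebinding parameter vs mutation.
Step by step:
`data = [6, 7, 6]` → data = [6, 7, 6]
`result = process(data)` → result = [6, 7, 6, 62, 230]
`print(data)` → prints [6, 7, 6]
`print(result)` → prints [6, 7, 6, 62, 230]

Answer:
[6, 7, 6]
[6, 7, 6, 62, 230]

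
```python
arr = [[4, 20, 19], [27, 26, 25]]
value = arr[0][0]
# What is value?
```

Trace:
`arr = [[4, 20, 19], [27, 26, 25]]` → arr = [[4, 20, 19], [27, 26, 25]]
`value = arr[0][0]` → value = 4
So value = 4

Answer: 4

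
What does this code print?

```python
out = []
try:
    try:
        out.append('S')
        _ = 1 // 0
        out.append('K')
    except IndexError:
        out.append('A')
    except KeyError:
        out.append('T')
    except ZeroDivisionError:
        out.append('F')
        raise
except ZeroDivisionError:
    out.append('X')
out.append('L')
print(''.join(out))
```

Execution trace: 'S' (inner try body) → 'F' (inner except ZeroDivisionError) → 'X' (outer except ZeroDivisionError) → 'L' (after the try/except). Output: SFXL

Answer: SFXL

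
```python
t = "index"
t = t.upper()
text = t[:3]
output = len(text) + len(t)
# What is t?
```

Trace:
`t = "index"` → t = 'index'
`t = t.upper()` → t = 'INDEX'
`text = t[:3]` → text = 'IND'
`output = len(text) + len(t)` → output = 8
So t = 'INDEX'

Answer: 'INDEX'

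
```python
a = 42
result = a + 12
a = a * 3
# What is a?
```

Trace:
`a = 42` → a = 42
`result = a + 12` → result = 54
`a = a * 3` → a = 126
So a = 126

Answer: 126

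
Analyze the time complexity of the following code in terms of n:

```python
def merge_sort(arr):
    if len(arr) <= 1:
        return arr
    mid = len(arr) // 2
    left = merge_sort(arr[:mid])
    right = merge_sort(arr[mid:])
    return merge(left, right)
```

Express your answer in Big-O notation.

This is Merge sort. Time complexity: O(n log n).

Answer: O(n log n)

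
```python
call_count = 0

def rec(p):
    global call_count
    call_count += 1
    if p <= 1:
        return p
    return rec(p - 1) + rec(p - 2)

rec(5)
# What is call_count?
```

Calls(p) = 1 + Calls(p-1) + Calls(p-2); Calls(0)=Calls(1)=1. For p=5 this gives 15.

Answer: 15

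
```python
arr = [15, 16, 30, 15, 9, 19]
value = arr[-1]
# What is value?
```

Trace:
`arr = [15, 16, 30, 15, 9, 19]` → arr = [15, 16, 30, 15, 9, 19]
`value = arr[-1]` → value = 19
So value = 19

Answer: 19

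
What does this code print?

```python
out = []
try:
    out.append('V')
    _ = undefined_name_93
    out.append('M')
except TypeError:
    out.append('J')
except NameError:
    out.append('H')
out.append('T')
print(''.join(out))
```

Execution trace: 'V' (try body) → 'H' (except NameError) → 'T' (after the try/except). Output: VHT

Answer: VHT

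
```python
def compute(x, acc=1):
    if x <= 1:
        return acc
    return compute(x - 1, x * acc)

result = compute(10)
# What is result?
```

Accumulator trace (n, acc): (10, 1) -> (9, 10) -> (8, 90) -> (7, 720) -> (6, 5040) -> (5, 30240) -> (4, 151200) -> (3, 604800) -> (2, 1814400) -> (1, 3628800) -> return 3628800

Answer: 3628800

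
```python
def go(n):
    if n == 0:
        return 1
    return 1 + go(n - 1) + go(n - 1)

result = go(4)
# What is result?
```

go(n) = 1 + 2·go(n-1), go(0)=1. Closed form: (1+1)·2^4 - 1 = 31.

Answer: 31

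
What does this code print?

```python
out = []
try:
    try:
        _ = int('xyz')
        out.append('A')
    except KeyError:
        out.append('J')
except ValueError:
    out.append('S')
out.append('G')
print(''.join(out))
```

Execution trace: 'S' (outer except ValueError) → 'G' (after the try/except). Output: SG

Answer: SG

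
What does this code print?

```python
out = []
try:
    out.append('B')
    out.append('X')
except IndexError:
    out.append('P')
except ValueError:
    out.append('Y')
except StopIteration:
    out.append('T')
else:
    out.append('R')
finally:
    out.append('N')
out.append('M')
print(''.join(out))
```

Execution trace: 'B' (try body) → 'X' (try body, no exception) → 'R' (else) → 'N' (finally) → 'M' (after the try/except). Output: BXRNM

Answer: BXRNM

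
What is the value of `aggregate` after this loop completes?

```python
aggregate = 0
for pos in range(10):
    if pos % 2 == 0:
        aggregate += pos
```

Sum of even numbers 0 to 9
`aggregate` takes the values: 0 → 2 → 6 → 12 → 20

Answer: 20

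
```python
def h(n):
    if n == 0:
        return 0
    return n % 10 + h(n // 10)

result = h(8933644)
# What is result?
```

Sum of digits of 8933644: 4 + 4 + 6 + 3 + 3 + 9 + 8 = 37

Answer: 37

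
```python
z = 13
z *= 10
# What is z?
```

Trace:
`z = 13` → z = 13
`z *= 10` → z = 130
So z = 130

Answer: 130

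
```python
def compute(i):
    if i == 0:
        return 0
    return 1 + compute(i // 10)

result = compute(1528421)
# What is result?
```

Count of digits of 1528421: 7

Answer: 7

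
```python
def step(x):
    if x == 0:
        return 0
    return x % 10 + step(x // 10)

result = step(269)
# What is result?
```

Sum of digits of 269: 9 + 6 + 2 = 17

Answer: 17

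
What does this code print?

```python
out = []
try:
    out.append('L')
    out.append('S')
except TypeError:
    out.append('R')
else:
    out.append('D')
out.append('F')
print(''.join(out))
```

Execution trace: 'L' (try body) → 'S' (try body, no exception) → 'D' (else) → 'F' (after the try/except). Output: LSDF

Answer: LSDF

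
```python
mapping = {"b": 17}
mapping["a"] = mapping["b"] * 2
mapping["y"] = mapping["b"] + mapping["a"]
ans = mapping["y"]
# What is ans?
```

Trace:
`mapping = {"b": 17}` → mapping = {'b': 17}
`mapping["a"] = mapping["b"] * 2` → mapping = {'b': 17, 'a': 34}
`mapping["y"] = mapping["b"] + mapping["a"]` → mapping = {'b': 17, 'a': 34, 'y': 51}
`ans = mapping["y"]` → ans = 51
So ans = 51

Answer: 51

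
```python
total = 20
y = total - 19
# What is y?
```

Trace:
`total = 20` → total = 20
`y = total - 19` → y = 1
So y = 1

Answer: 1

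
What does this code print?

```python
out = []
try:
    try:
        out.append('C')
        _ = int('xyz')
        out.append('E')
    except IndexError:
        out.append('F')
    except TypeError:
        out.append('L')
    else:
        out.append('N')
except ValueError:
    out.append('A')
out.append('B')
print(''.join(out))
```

Execution trace: 'C' (inner try body) → 'A' (outer except ValueError) → 'B' (after the try/except). Output: CAB

Answer: CAB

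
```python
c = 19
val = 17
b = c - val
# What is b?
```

Trace:
`c = 19` → c = 19
`val = 17` → val = 17
`b = c - val` → b = 2
So b = 2

Answer: 2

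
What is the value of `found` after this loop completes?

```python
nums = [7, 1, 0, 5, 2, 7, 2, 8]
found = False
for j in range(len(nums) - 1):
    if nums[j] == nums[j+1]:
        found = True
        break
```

Check consecutive duplicates in [7, 1, 0, 5, 2, 7, 2, 8]
`found` takes the values: False

Answer: False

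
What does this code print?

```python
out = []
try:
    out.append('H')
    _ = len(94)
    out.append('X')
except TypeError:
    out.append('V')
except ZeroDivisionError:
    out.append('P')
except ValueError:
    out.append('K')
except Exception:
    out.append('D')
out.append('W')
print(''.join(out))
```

Execution trace: 'H' (try body) → 'V' (except TypeError) → 'W' (after the try/except). Output: HVW

Answer: HVW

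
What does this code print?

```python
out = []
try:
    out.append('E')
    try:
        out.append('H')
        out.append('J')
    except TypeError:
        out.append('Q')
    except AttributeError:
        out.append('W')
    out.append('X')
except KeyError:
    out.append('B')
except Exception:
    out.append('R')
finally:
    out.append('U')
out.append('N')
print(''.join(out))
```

Execution trace: 'E' (try body) → 'H' (inner try body) → 'J' (inner try body, no exception) → 'X' (try body, no exception) → 'U' (finally) → 'N' (after the try/except). Output: EHJXUN

Answer: EHJXUN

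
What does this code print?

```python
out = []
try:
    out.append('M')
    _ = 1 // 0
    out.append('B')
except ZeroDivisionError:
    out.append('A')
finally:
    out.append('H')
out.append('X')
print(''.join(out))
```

Execution trace: 'M' (try body) → 'A' (except ZeroDivisionError) → 'H' (finally) → 'X' (after the try/except). Output: MAHX

Answer: MAHX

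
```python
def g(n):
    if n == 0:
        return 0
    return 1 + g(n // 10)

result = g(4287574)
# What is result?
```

Count of digits of 4287574: 7

Answer: 7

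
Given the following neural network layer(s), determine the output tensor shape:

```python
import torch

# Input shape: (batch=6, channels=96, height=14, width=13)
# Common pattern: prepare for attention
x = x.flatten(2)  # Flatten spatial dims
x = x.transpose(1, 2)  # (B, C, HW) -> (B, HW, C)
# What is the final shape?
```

Input: (6, 96, 14, 13) -> after flatten(2): (6, 96, 182) -> Output: (6, 182, 96)

Answer: (6, 182, 96)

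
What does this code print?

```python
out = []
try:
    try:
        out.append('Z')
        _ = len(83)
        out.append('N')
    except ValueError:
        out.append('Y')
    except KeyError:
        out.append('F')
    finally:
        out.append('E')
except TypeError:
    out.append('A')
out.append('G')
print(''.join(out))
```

Execution trace: 'Z' (inner try body) → 'E' (inner finally) → 'A' (outer except TypeError) → 'G' (after the try/except). Output: ZEAG

Answer: ZEAG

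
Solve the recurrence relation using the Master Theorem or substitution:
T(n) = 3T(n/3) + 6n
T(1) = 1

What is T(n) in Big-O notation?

By Master Theorem: a=3, b=3, f(n)=6n. Since log_3(3) = 1 and f(n) = Θ(n^1), Case 2 applies. T(n) = O(n log n).

Answer: O(n log n)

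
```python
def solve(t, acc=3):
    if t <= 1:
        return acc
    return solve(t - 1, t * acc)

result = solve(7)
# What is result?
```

Accumulator trace (n, acc): (7, 3) -> (6, 21) -> (5, 126) -> (4, 630) -> (3, 2520) -> (2, 7560) -> (1, 15120) -> return 15120

Answer: 15120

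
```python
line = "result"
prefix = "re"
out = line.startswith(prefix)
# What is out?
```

Trace:
`line = "result"` → line = 'result'
`prefix = "re"` → prefix = 're'
`out = line.startswith(prefix)` → out = True
So out = True

Answer: True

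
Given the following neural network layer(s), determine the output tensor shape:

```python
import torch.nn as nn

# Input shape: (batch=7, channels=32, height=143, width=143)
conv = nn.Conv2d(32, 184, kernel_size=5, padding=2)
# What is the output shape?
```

Input: (7, 32, 143, 143) -> Output: (7, 184, 143, 143)

Answer: (7, 184, 143, 143)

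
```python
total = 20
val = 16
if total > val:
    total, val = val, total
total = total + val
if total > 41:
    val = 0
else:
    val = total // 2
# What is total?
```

Trace:
`total = 20` → total = 20
`val = 16` → val = 16
`if total > val: ...` → total > val is True → total = 16; val = 20
`total = total + val` → total = 36
`if total > 41: ...` → total > 41 is False, take else branch → val = 18
So total = 36

Answer: 36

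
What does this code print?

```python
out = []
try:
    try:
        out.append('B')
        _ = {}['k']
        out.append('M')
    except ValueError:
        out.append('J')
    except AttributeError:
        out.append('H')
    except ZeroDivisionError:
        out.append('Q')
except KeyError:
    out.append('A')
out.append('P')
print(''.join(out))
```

Execution trace: 'B' (try body) → 'A' (outer except KeyError) → 'P' (after the try/except). Output: BAP

Answer: BAP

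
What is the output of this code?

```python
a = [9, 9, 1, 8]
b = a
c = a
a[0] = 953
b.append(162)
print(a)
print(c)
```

Key concept: multiple aliases.
Step by step:
`a = [9, 9, 1, 8]` → a = [9, 9, 1, 8]
`b = a` → b = [9, 9, 1, 8] (same object as a)
`c = a` → c = [9, 9, 1, 8] (same object as a, b)
`a[0] = 953` → a = [953, 9, 1, 8] (same object as b, c); b = [953, 9, 1, 8] (same object as a, c); c = [953, 9, 1, 8] (same object as a, b)
`b.append(162)` → a = [953, 9, 1, 8, 162] (same object as b, c); b = [953, 9, 1, 8, 162] (same object as a, c); c = [953, 9, 1, 8, 162] (same object as a, b)
`print(a)` → prints [953, 9, 1, 8, 162]
`print(c)` → prints [953, 9, 1, 8, 162]

Answer:
[953, 9, 1, 8, 162]
[953, 9, 1, 8, 162]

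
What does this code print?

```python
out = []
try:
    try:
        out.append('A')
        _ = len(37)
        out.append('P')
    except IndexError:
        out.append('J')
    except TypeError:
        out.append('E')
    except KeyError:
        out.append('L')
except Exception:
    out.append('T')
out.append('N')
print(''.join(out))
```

Execution trace: 'A' (inner try body) → 'E' (inner except TypeError) → 'N' (after the try/except). Output: AEN

Answer: AEN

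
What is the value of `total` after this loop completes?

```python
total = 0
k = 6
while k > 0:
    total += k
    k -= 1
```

Sum 6 down to 1
`total` takes the values: 0 → 6 → 11 → 15 → 18 → 20 → 21

Answer: 21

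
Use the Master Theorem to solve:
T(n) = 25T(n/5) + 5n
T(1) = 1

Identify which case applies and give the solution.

a=25, b=5, f(n)=5n. log_5(25) = 2. Since c=1 < 2, Case 1 applies: T(n) = Θ(n^log_b(a)) = O(n^2).

Answer: O(n^2) - Case 1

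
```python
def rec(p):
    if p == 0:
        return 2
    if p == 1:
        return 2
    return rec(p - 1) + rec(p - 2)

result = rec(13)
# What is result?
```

Build up from base cases: rec(0)=2, rec(1)=2, rec(2)=4, rec(3)=6, rec(4)=10, rec(5)=16, rec(6)=26, ..., rec(13)=754

Answer: 754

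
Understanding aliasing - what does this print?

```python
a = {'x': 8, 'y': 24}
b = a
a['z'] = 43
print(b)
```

Key concept: dict aliasing.
Step by step:
`a = {'x': 8, 'y': 24}` → a = {'x': 8, 'y': 24}
`b = a` → b = {'x': 8, 'y': 24} (same object as a)
`a['z'] = 43` → a = {'x': 8, 'y': 24, 'z': 43} (same object as b); b = {'x': 8, 'y': 24, 'z': 43} (same object as a)
`print(b)` → prints {'x': 8, 'y': 24, 'z': 43}

Answer: {'x': 8, 'y': 24, 'z': 43}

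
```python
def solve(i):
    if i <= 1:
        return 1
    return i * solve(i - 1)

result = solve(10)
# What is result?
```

solve(10) = 10 * 9 * 8 * 7 * 6 * 5 * 4 * 3 * 2 * 1 = 3628800

Answer: 3628800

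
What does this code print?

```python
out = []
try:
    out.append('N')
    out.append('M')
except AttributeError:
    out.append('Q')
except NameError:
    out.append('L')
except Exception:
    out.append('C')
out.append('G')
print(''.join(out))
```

Execution trace: 'N' (try body) → 'M' (try body, no exception) → 'G' (after the try/except). Output: NMG

Answer: NMG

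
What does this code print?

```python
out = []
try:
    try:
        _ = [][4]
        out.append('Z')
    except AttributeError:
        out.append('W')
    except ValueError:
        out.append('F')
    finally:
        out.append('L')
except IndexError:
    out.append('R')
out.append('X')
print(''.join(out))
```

Execution trace: 'L' (finally) → 'R' (outer except IndexError) → 'X' (after the try/except). Output: LRX

Answer: LRX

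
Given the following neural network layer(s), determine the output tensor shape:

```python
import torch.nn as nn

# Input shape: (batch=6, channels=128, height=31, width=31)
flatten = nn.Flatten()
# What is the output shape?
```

Input: (6, 128, 31, 31) -> Output: (6, 123008)

Answer: (6, 123008)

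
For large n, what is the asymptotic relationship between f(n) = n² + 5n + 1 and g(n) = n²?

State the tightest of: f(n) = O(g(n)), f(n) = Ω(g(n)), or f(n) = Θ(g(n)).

n² + 5n + 1 vs n²: f(n) = Θ(g(n)) — they are asymptotically equivalent (lower-order terms are dominated).

Answer: f(n) = Θ(g(n)) — they are asymptotically equivalent (lower-order terms are dominated).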